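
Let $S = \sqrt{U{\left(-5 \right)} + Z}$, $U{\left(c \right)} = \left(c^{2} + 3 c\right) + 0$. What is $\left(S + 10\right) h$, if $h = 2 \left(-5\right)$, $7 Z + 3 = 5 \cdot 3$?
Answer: $-100 - \frac{10 \sqrt{574}}{7} \approx -134.23$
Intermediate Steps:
$U{\left(c \right)} = c^{2} + 3 c$
$Z = \frac{12}{7}$ ($Z = - \frac{3}{7} + \frac{5 \cdot 3}{7} = - \frac{3}{7} + \frac{1}{7} \cdot 15 = - \frac{3}{7} + \frac{15}{7} = \frac{12}{7} \approx 1.7143$)
$h = -10$
$S = \frac{\sqrt{574}}{7}$ ($S = \sqrt{- 5 \left(3 - 5\right) + \frac{12}{7}} = \sqrt{\left(-5\right) \left(-2\right) + \frac{12}{7}} = \sqrt{10 + \frac{12}{7}} = \sqrt{\frac{82}{7}} = \frac{\sqrt{574}}{7} \approx 3.4226$)
$\left(S + 10\right) h = \left(\frac{\sqrt{574}}{7} + 10\right) \left(-10\right) = \left(10 + \frac{\sqrt{574}}{7}\right) \left(-10\right) = -100 - \frac{10 \sqrt{574}}{7}$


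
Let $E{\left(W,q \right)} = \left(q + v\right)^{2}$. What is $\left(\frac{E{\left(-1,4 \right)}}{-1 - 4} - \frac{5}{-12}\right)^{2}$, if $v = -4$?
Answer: $\frac{25}{144} \approx 0.17361$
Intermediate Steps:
$E{\left(W,q \right)} = \left(-4 + q\right)^{2}$ ($E{\left(W,q \right)} = \left(q - 4\right)^{2} = \left(-4 + q\right)^{2}$)
$\left(\frac{E{\left(-1,4 \right)}}{-1 - 4} - \frac{5}{-12}\right)^{2} = \left(\frac{\left(-4 + 4\right)^{2}}{-1 - 4} - \frac{5}{-12}\right)^{2} = \left(\frac{0^{2}}{-5} - - \frac{5}{12}\right)^{2} = \left(0 \left(- \frac{1}{5}\right) + \frac{5}{12}\right)^{2} = \left(0 + \frac{5}{12}\right)^{2} = \left(\frac{5}{12}\right)^{2} = \frac{25}{144}$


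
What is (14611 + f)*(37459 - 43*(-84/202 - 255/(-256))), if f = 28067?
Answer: 20653906603725/12928 ≈ 1.5976e+9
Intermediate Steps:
(14611 + f)*(37459 - 43*(-84/202 - 255/(-256))) = (14611 + 28067)*(37459 - 43*(-84/202 - 255/(-256))) = 42678*(37459 - 43*(-84*1/202 - 255*(-1/256))) = 42678*(37459 - 43*(-42/101 + 255/256)) = 42678*(37459 - 43*15003/25856) = 42678*(37459 - 645129/25856) = 42678*(967894775/25856) = 20653906603725/12928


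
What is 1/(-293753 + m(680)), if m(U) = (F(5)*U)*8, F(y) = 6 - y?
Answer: -1/288313 ≈ -3.4685e-6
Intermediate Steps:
m(U) = 8*U (m(U) = ((6 - 1*5)*U)*8 = ((6 - 5)*U)*8 = (1*U)*8 = U*8 = 8*U)
1/(-293753 + m(680)) = 1/(-293753 + 8*680) = 1/(-293753 + 5440) = 1/(-288313) = -1/288313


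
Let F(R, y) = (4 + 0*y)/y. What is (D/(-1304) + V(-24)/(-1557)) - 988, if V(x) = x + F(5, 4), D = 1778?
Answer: -1004351209/1015164 ≈ -989.35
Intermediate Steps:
F(R, y) = 4/y (F(R, y) = (4 + 0)/y = 4/y)
V(x) = 1 + x (V(x) = x + 4/4 = x + 4*(¼) = x + 1 = 1 + x)
(D/(-1304) + V(-24)/(-1557)) - 988 = (1778/(-1304) + (1 - 24)/(-1557)) - 988 = (1778*(-1/1304) - 23*(-1/1557)) - 988 = (-889/652 + 23/1557) - 988 = -1369177/1015164 - 988 = -1004351209/1015164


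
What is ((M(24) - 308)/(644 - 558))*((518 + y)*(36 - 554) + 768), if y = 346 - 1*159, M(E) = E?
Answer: 51747924/43 ≈ 1.2034e+6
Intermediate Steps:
y = 187 (y = 346 - 159 = 187)
((M(24) - 308)/(644 - 558))*((518 + y)*(36 - 554) + 768) = ((24 - 308)/(644 - 558))*((518 + 187)*(36 - 554) + 768) = (-284/86)*(705*(-518) + 768) = (-284*1/86)*(-365190 + 768) = -142/43*(-364422) = 51747924/43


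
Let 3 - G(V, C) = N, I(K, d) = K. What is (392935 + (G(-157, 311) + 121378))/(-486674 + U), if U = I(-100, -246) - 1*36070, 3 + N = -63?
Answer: -257191/261422 ≈ -0.98382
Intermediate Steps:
N = -66 (N = -3 - 63 = -66)
G(V, C) = 69 (G(V, C) = 3 - 1*(-66) = 3 + 66 = 69)
U = -36170 (U = -100 - 1*36070 = -100 - 36070 = -36170)
(392935 + (G(-157, 311) + 121378))/(-486674 + U) = (392935 + (69 + 121378))/(-486674 - 36170) = (392935 + 121447)/(-522844) = 514382*(-1/522844) = -257191/261422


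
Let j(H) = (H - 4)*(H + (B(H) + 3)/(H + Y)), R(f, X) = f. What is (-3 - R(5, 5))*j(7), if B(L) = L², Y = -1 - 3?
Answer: -584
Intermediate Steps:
Y = -4
j(H) = (-4 + H)*(H + (3 + H²)/(-4 + H)) (j(H) = (H - 4)*(H + (H² + 3)/(H - 4)) = (-4 + H)*(H + (3 + H²)/(-4 + H)))
(-3 - R(5, 5))*j(7) = (-3 - 1*5)*(3 - 4*7 + 2*7²) = (-3 - 5)*(3 - 28 + 2*49) = -8*(3 - 28 + 98) = -8*73 = -584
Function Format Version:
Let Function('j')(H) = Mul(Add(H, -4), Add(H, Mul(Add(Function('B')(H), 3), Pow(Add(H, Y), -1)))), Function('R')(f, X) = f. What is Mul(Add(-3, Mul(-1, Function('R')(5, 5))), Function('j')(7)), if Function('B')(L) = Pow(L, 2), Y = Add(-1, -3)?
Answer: -584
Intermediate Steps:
Y = -4
Function('j')(H) = Mul(Add(-4, H), Add(H, Mul(Pow(Add(-4, H), -1), Add(3, Pow(H, 2))))) (Function('j')(H) = Mul(Add(H, -4), Add(H, Mul(Add(Pow(H, 2), 3), Pow(Add(H, -4), -1)))) = Mul(Add(-4, H), Add(H, Mul(Add(3, Pow(H, 2)), Pow(Add(-4, H), -1)))) = Mul(Add(-4, H), Add(H, Mul(Pow(Add(-4, H), -1), Add(3, Pow(H, 2))))))
Mul(Add(-3, Mul(-1, Function('R')(5, 5))), Function('j')(7)) = Mul(Add(-3, Mul(-1, 5)), Add(3, Mul(-4, 7), Mul(2, Pow(7, 2)))) = Mul(Add(-3, -5), Add(3, -28, Mul(2, 49))) = Mul(-8, Add(3, -28, 98)) = Mul(-8, 73) = -584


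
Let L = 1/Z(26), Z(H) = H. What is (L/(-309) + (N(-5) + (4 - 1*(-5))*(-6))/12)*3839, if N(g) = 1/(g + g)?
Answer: -927014847/53560 ≈ -17308.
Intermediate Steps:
N(g) = 1/(2*g)
L = 1/26 ≈ 0.038462
(L/(-309) + (N(-5) + (4 - 1*(-5))*(-6))/12)*3839 = ((1/26)/(-309) + ((1/2)/(-5) + (4 - 1*(-5))*(-6))/12)*3839 = ((1/26)*(-1/309) + ((1/2)*(-1/5) + (4 + 5)*(-6))*(1/12))*3839 = (-1/8034 + (-1/10 + 9*(-6))*(1/12))*3839 = (-1/8034 + (-1/10 - 54)*(1/12))*3839 = (-1/8034 - 541/10*1/12)*3839 = (-1/8034 - 541/120)*3839 = -241473/53560*3839 = -927014847/53560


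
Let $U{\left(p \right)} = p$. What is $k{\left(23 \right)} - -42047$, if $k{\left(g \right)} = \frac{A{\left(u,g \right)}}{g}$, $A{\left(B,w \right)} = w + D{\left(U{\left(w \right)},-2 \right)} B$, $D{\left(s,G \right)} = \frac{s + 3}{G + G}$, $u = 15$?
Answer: $\frac{1934013}{46} \approx 42044.0$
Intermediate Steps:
$D{\left(s,G \right)} = \frac{3 + s}{2 G}$
$A{\left(B,w \right)} = w + B \left(- \frac{3}{4} - \frac{w}{4}\right)$ ($A{\left(B,w \right)} = w + \frac{3 + w}{2 \left(-2\right)} B = w + \frac{1}{2} \left(- \frac{1}{2}\right) \left(3 + w\right) B = w + \left(- \frac{3}{4} - \frac{w}{4}\right) B = w + B \left(- \frac{3}{4} - \frac{w}{4}\right)$)
$k{\left(g \right)} = \frac{- \frac{45}{4} - \frac{11 g}{4}}{g}$ ($k{\left(g \right)} = \frac{g - \frac{15 \left(3 + g\right)}{4}}{g} = \frac{g - \left(\frac{45}{4} + \frac{15 g}{4}\right)}{g} = \frac{- \frac{45}{4} - \frac{11 g}{4}}{g}$)
$k{\left(23 \right)} - -42047 = \frac{-45 - 253}{4 \cdot 23} - -42047 = \frac{1}{4} \cdot \frac{1}{23} \left(-45 - 253\right) + 42047 = \frac{1}{4} \cdot \frac{1}{23} \left(-298\right) + 42047 = - \frac{149}{46} + 42047 = \frac{1934013}{46}$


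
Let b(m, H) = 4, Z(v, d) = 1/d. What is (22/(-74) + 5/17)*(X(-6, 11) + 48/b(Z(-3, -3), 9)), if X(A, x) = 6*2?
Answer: -48/629 ≈ -0.076312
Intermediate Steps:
X(A, x) = 12
(22/(-74) + 5/17)*(X(-6, 11) + 48/b(Z(-3, -3), 9)) = (22/(-74) + 5/17)*(12 + 48/4) = (22*(-1/74) + 5*(1/17))*(12 + 48*(¼)) = (-11/37 + 5/17)*(12 + 12) = -2/629*24 = -48/629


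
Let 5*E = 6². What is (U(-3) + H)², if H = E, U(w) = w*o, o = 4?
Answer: 576/25 ≈ 23.040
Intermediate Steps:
U(w) = 4*w (U(w) = w*4 = 4*w)
E = 36/5 (E = (⅕)*6² = (⅕)*36 = 36/5 ≈ 7.2000)
H = 36/5 ≈ 7.2000
(U(-3) + H)² = (4*(-3) + 36/5)² = (-12 + 36/5)² = (-24/5)² = 576/25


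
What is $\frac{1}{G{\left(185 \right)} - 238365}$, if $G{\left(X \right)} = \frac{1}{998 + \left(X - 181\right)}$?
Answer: $- \frac{1002}{238841729} \approx -4.1952 \cdot 10^{-6}$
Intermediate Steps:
$G{\left(X \right)} = \frac{1}{817 + X}$ ($G{\left(X \right)} = \frac{1}{998 + \left(-181 + X\right)} = \frac{1}{817 + X}$)
$\frac{1}{G{\left(185 \right)} - 238365} = \frac{1}{\frac{1}{817 + 185} - 238365} = \frac{1}{\frac{1}{1002} - 238365} = \frac{1}{- \frac{238841729}{1002}} = - \frac{1002}{238841729}$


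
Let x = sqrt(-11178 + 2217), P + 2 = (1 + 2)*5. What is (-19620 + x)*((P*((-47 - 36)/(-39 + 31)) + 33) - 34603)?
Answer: 1351234305/2 - 275481*I*sqrt(8961)/8 ≈ 6.7562e+8 - 3.2597e+6*I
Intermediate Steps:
P = 13 (P = -2 + (1 + 2)*5 = -2 + 3*5 = -2 + 15 = 13)
x = I*sqrt(8961) (x = sqrt(-8961) = I*sqrt(8961) ≈ 94.663*I)
(-19620 + x)*((P*((-47 - 36)/(-39 + 31)) + 33) - 34603) = (-19620 + I*sqrt(8961))*((13*((-47 - 36)/(-39 + 31)) + 33) - 34603) = (-19620 + I*sqrt(8961))*((13*(-83/(-8)) + 33) - 34603) = (-19620 + I*sqrt(8961))*((13*(-83*(-1/8)) + 33) - 34603) = (-19620 + I*sqrt(8961))*((13*(83/8) + 33) - 34603) = (-19620 + I*sqrt(8961))*((1079/8 + 33) - 34603) = (-19620 + I*sqrt(8961))*(1343/8 - 34603) = (-19620 + I*sqrt(8961))*(-275481/8) = 1351234305/2 - 275481*I*sqrt(8961)/8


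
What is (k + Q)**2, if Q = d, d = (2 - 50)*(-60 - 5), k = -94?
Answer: 9156676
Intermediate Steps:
d = 3120 (d = -48*(-65) = 3120)
Q = 3120
(k + Q)**2 = (-94 + 3120)**2 = 3026**2 = 9156676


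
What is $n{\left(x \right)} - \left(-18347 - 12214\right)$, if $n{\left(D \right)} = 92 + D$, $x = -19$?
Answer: $30634$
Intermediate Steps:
$n{\left(x \right)} - \left(-18347 - 12214\right) = \left(92 - 19\right) - \left(-18347 - 12214\right) = 73 - -30561 = 73 + 30561 = 30634$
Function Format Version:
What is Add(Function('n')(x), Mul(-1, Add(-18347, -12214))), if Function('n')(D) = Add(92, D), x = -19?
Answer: 30634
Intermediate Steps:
Add(Function('n')(x), Mul(-1, Add(-18347, -12214))) = Add(Add(92, -19), Mul(-1, Add(-18347, -12214))) = Add(73, Mul(-1, -30561)) = Add(73, 30561) = 30634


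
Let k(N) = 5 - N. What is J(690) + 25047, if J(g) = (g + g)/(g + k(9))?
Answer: 8591811/343 ≈ 25049.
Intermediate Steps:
J(g) = 2*g/(-4 + g) (J(g) = (g + g)/(g + (5 - 1*9)) = (2*g)/(g + (5 - 9)) = (2*g)/(g - 4) = (2*g)/(-4 + g) = 2*g/(-4 + g))
J(690) + 25047 = 2*690/(-4 + 690) + 25047 = 2*690/686 + 25047 = 2*690*(1/686) + 25047 = 690/343 + 25047 = 8591811/343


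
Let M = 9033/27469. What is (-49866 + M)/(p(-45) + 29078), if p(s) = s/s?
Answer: -152195569/88752339 ≈ -1.7148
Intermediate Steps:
p(s) = 1
M = 9033/27469 (M = 9033*(1/27469) = 9033/27469 ≈ 0.32884)
(-49866 + M)/(p(-45) + 29078) = (-49866 + 9033/27469)/(1 + 29078) = -1369760121/27469/29079 = -1369760121/27469*1/29079 = -152195569/88752339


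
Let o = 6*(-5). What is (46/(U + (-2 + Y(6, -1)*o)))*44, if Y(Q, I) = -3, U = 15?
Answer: 2024/103 ≈ 19.650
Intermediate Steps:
o = -30
(46/(U + (-2 + Y(6, -1)*o)))*44 = (46/(15 + (-2 - 3*(-30))))*44 = (46/(15 + (-2 + 90)))*44 = (46/(15 + 88))*44 = (46/103)*44 = 2024/103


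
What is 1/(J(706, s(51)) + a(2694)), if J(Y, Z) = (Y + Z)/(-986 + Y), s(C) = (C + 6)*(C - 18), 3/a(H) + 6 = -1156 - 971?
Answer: -199080/1839637 ≈ -0.10822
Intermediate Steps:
a(H) = -1/711 (a(H) = 3/(-6 + (-1156 - 971)) = 3/(-6 - 2127) = 3/(-2133) = 3*(-1/2133) = -1/711)
s(C) = (-18 + C)*(6 + C) (s(C) = (6 + C)*(-18 + C) = (-18 + C)*(6 + C))
J(Y, Z) = (Y + Z)/(-986 + Y)
1/(J(706, s(51)) + a(2694)) = 1/((706 + (-108 + 51**2 - 12*51))/(-986 + 706) - 1/711) = 1/((706 + (-108 + 2601 - 612))/(-280) - 1/711) = 1/(-(706 + 1881)/280 - 1/711) = 1/(-1/280*2587 - 1/711) = 1/(-2587/280 - 1/711) = 1/(-1839637/199080) = -199080/1839637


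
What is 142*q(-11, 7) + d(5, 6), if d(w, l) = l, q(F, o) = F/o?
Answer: -1520/7 ≈ -217.14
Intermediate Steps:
142*q(-11, 7) + d(5, 6) = 142*(-11/7) + 6 = -1562/7 + 6 = -1520/7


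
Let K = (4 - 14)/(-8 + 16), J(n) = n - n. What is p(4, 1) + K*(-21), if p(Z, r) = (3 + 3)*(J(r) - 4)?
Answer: 9/4 ≈ 2.2500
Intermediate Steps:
J(n) = 0
K = -5/4 (K = -10/8 = -10*⅛ = -5/4 ≈ -1.2500)
p(Z, r) = -24 (p(Z, r) = (3 + 3)*(0 - 4) = 6*(-4) = -24)
p(4, 1) + K*(-21) = -24 - 5/4*(-21) = -24 + 105/4 = 9/4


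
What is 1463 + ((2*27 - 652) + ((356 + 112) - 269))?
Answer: 1064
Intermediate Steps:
1463 + ((2*27 - 652) + ((356 + 112) - 269)) = 1463 + ((54 - 652) + (468 - 269)) = 1463 + (-598 + 199) = 1463 - 399 = 1064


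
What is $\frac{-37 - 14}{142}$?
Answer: $- \frac{51}{142} \approx -0.35915$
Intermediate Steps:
$\frac{-37 - 14}{142} = \frac{1}{142} \left(-51\right) = - \frac{51}{142}$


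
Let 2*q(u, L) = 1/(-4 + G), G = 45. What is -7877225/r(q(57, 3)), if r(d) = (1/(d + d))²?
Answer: -7877225/1681 ≈ -4686.0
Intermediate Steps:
q(u, L) = 1/82 (q(u, L) = 1/(2*(-4 + 45)) = (½)/41 = (½)*(1/41) = 1/82)
r(d) = 1/(4*d²) (r(d) = (1/(2*d))² = 1/(4*d²))
-7877225/r(q(57, 3)) = -7877225/(1/(4*82⁻²)) = -7877225/((¼)*6724) = -7877225/1681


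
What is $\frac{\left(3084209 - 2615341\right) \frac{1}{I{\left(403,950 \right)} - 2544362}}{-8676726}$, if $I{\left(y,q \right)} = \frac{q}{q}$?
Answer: $\frac{234434}{11038361621043} \approx 2.1238 \cdot 10^{-8}$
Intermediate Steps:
$I{\left(y,q \right)} = 1$
$\frac{\left(3084209 - 2615341\right) \frac{1}{I{\left(403,950 \right)} - 2544362}}{-8676726} = \frac{\left(3084209 - 2615341\right) \frac{1}{1 - 2544362}}{-8676726} = \frac{468868}{-2544361} \left(- \frac{1}{8676726}\right) = 468868 \left(- \frac{1}{2544361}\right) \left(- \frac{1}{8676726}\right) = \left(- \frac{468868}{2544361}\right) \left(- \frac{1}{8676726}\right) = \frac{234434}{11038361621043}$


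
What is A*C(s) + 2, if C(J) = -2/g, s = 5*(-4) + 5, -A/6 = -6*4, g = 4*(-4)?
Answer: 20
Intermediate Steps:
g = -16
A = 144 (A = -(-36)*4 = -6*(-24) = 144)
s = -15 (s = -20 + 5 = -15)
C(J) = ⅛ (C(J) = -2/(-16) = -2*(-1/16) = ⅛)
A*C(s) + 2 = 144*(⅛) + 2 = 18 + 2 = 20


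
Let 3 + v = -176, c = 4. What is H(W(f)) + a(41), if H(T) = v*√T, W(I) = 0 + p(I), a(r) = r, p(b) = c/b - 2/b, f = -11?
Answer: 41 - 179*I*√22/11 ≈ 41.0 - 76.326*I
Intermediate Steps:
v = -179 (v = -3 - 176 = -179)
p(b) = 2/b (p(b) = 4/b - 2/b = 2/b)
W(I) = 2/I (W(I) = 0 + 2/I = 2/I)
H(T) = -179*√T
H(W(f)) + a(41) = -179*√2*(I*√11/11) + 41 = -179*I*√22/11 + 41 = 41 - 179*I*√22/11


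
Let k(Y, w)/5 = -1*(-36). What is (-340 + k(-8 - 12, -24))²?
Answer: 25600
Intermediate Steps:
k(Y, w) = 180 (k(Y, w) = 5*(-1*(-36)) = 5*36 = 180)
(-340 + k(-8 - 12, -24))² = (-340 + 180)² = (-160)² = 25600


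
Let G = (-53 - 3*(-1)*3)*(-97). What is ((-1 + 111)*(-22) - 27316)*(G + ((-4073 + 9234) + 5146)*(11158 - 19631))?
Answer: 2596753977048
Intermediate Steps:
G = 4268 (G = (-53 + 3*3)*(-97) = (-53 + 9)*(-97) = -44*(-97) = 4268)
((-1 + 111)*(-22) - 27316)*(G + ((-4073 + 9234) + 5146)*(11158 - 19631)) = ((-1 + 111)*(-22) - 27316)*(4268 + ((-4073 + 9234) + 5146)*(11158 - 19631)) = (110*(-22) - 27316)*(4268 + (5161 + 5146)*(-8473)) = (-2420 - 27316)*(4268 + 10307*(-8473)) = -29736*(4268 - 87331211) = -29736*(-87326943) = 2596753977048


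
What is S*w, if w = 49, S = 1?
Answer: 49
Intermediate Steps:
S*w = 1*49 = 49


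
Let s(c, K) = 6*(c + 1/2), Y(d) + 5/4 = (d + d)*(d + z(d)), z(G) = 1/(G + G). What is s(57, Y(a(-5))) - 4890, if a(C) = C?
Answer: -4545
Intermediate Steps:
z(G) = 1/(2*G)
Y(d) = -5/4 + 2*d*(d + 1/(2*d)) (Y(d) = -5/4 + (d + d)*(d + 1/(2*d)) = -5/4 + (2*d)*(d + 1/(2*d)) = -5/4 + 2*d*(d + 1/(2*d)))
s(c, K) = 3 + 6*c (s(c, K) = 6*(c + ½) = 6*(½ + c) = 3 + 6*c)
s(57, Y(a(-5))) - 4890 = (3 + 6*57) - 4890 = (3 + 342) - 4890 = 345 - 4890 = -4545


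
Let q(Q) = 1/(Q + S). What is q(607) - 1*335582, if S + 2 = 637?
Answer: -416792843/1242 ≈ -3.3558e+5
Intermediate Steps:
S = 635 (S = -2 + 637 = 635)
q(Q) = 1/(635 + Q) (q(Q) = 1/(Q + 635) = 1/(635 + Q))
q(607) - 1*335582 = 1/(635 + 607) - 1*335582 = 1/1242 - 335582 = -416792843/1242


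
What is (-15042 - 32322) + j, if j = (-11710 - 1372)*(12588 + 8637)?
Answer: -277712814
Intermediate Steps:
j = -277665450 (j = -13082*21225 = -277665450)
(-15042 - 32322) + j = (-15042 - 32322) - 277665450 = -47364 - 277665450 = -277712814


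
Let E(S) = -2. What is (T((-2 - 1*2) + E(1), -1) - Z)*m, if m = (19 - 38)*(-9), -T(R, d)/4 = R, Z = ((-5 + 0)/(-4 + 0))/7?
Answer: 114057/28 ≈ 4073.5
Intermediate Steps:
Z = 5/28 (Z = -5/(-4)*(1/7) = -5*(-1/4)*(1/7) = (5/4)*(1/7) = 5/28 ≈ 0.17857)
T(R, d) = -4*R
m = 171 (m = -19*(-9) = 171)
(T((-2 - 1*2) + E(1), -1) - Z)*m = (-4*((-2 - 1*2) - 2) - 1*5/28)*171 = (-4*((-2 - 2) - 2) - 5/28)*171 = (-4*(-4 - 2) - 5/28)*171 = (-4*(-6) - 5/28)*171 = (24 - 5/28)*171 = (667/28)*171 = 114057/28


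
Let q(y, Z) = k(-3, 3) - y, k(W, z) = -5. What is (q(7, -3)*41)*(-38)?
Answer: 18696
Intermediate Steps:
q(y, Z) = -5 - y
(q(7, -3)*41)*(-38) = ((-5 - 1*7)*41)*(-38) = ((-5 - 7)*41)*(-38) = -12*41*(-38) = -492*(-38) = 18696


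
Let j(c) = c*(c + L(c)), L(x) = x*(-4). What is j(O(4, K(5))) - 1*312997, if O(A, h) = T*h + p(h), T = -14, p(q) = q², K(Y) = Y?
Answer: -319072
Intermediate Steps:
L(x) = -4*x
O(A, h) = h² - 14*h (O(A, h) = -14*h + h² = h² - 14*h)
j(c) = -3*c² (j(c) = c*(c - 4*c) = c*(-3*c) = -3*c²)
j(O(4, K(5))) - 1*312997 = -3*25*(-14 + 5)² - 1*312997 = -3*(5*(-9))² - 312997 = -3*(-45)² - 312997 = -3*2025 - 312997 = -6075 - 312997 = -319072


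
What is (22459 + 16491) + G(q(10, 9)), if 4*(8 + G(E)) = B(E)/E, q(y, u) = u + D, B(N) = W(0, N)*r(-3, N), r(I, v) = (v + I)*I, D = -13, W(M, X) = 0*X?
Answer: 38942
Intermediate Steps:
W(M, X) = 0
r(I, v) = I*(I + v) (r(I, v) = (I + v)*I = I*(I + v))
B(N) = 0 (B(N) = 0*(-3*(-3 + N)) = 0*(9 - 3*N) = 0)
q(y, u) = -13 + u (q(y, u) = u - 13 = -13 + u)
G(E) = -8 (G(E) = -8 + (0/E)/4 = -8 + (1/4)*0 = -8 + 0 = -8)
(22459 + 16491) + G(q(10, 9)) = (22459 + 16491) - 8 = 38950 - 8 = 38942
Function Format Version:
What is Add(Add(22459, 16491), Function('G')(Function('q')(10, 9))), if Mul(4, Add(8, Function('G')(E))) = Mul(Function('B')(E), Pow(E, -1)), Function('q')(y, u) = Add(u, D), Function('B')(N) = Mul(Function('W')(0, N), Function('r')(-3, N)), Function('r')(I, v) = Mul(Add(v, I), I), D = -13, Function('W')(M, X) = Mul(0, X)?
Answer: 38942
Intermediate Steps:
Function('W')(M, X) = 0
Function('r')(I, v) = Mul(I, Add(I, v)) (Function('r')(I, v) = Mul(Add(I, v), I) = Mul(I, Add(I, v)))
Function('B')(N) = 0 (Function('B')(N) = Mul(0, Mul(-3, Add(-3, N))) = Mul(0, Add(9, Mul(-3, N))) = 0)
Function('q')(y, u) = Add(-13, u) (Function('q')(y, u) = Add(u, -13) = Add(-13, u))
Function('G')(E) = -8 (Function('G')(E) = Add(-8, Mul(Rational(1, 4), Mul(0, Pow(E, -1)))) = Add(-8, Mul(Rational(1, 4), 0)) = Add(-8, 0) = -8)
Add(Add(22459, 16491), Function('G')(Function('q')(10, 9))) = Add(Add(22459, 16491), -8) = Add(38950, -8) = 38942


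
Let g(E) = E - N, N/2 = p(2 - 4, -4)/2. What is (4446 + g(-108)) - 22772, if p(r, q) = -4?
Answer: -18430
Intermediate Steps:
N = -4 (N = 2*(-4/2) = 2*(-4*½) = 2*(-2) = -4)
g(E) = 4 + E (g(E) = E - 1*(-4) = E + 4 = 4 + E)
(4446 + g(-108)) - 22772 = (4446 + (4 - 108)) - 22772 = (4446 - 104) - 22772 = 4342 - 22772 = -18430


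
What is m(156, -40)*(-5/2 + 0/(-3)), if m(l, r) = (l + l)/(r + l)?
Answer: -195/29 ≈ -6.7241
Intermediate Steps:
m(l, r) = 2*l/(l + r) (m(l, r) = (2*l)/(l + r) = 2*l/(l + r))
m(156, -40)*(-5/2 + 0/(-3)) = (2*156/(156 - 40))*(-5/2 + 0/(-3)) = (2*156/116)*(-5*½ + 0*(-⅓)) = (2*156*(1/116))*(-5/2 + 0) = (78/29)*(-5/2) = -195/29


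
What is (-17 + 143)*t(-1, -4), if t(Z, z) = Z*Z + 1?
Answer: 252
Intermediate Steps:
t(Z, z) = 1 + Z² (t(Z, z) = Z² + 1 = 1 + Z²)
(-17 + 143)*t(-1, -4) = (-17 + 143)*(1 + (-1)²) = 126*(1 + 1) = 126*2 = 252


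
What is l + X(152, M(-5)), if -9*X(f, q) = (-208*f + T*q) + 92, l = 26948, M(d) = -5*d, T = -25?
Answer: 274681/9 ≈ 30520.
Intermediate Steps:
X(f, q) = -92/9 + 25*q/9 + 208*f/9 (X(f, q) = -((-208*f - 25*q) + 92)/9 = -(92 - 208*f - 25*q)/9 = -92/9 + 25*q/9 + 208*f/9)
l + X(152, M(-5)) = 26948 + (-92/9 + 25*(-5*(-5))/9 + (208/9)*152) = 26948 + (-92/9 + (25/9)*25 + 31616/9) = 26948 + (-92/9 + 625/9 + 31616/9) = 26948 + 32149/9 = 274681/9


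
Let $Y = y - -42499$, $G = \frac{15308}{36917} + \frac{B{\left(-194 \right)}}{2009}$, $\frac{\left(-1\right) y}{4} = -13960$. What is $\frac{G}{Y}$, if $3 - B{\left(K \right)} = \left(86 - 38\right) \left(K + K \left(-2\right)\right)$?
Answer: $- \frac{312906581}{7293435153767} \approx -4.2902 \cdot 10^{-5}$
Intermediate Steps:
$y = 55840$ ($y = \left(-4\right) \left(-13960\right) = 55840$)
$B{\left(K \right)} = 3 + 48 K$ ($B{\left(K \right)} = 3 - \left(86 - 38\right) \left(K + K \left(-2\right)\right) = 3 - 48 \left(K - 2 K\right) = 3 - 48 \left(- K\right) = 3 - - 48 K = 3 + 48 K$)
$G = - \frac{312906581}{74166253}$ ($G = \frac{15308}{36917} + \frac{3 + 48 \left(-194\right)}{2009} = 15308 \cdot \frac{1}{36917} + \left(3 - 9312\right) \frac{1}{2009} = \frac{15308}{36917} - \frac{9309}{2009} = - \frac{312906581}{74166253} \approx -4.219$)
$Y = 98339$ ($Y = 55840 - -42499 = 55840 + 42499 = 98339$)
$\frac{G}{Y} = - \frac{312906581}{74166253 \cdot 98339} = \left(- \frac{312906581}{74166253}\right) \frac{1}{98339} = - \frac{312906581}{7293435153767}$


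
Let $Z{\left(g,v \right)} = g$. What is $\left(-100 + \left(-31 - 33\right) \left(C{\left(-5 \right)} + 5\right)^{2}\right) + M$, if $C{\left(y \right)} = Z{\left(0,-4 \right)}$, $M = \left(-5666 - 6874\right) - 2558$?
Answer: $-16798$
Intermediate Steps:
$M = -15098$ ($M = -12540 - 2558 = -15098$)
$C{\left(y \right)} = 0$
$\left(-100 + \left(-31 - 33\right) \left(C{\left(-5 \right)} + 5\right)^{2}\right) + M = \left(-100 + \left(-31 - 33\right) \left(0 + 5\right)^{2}\right) - 15098 = \left(-100 - 64 \cdot 5^{2}\right) - 15098 = \left(-100 - 1600\right) - 15098 = -1700 - 15098 = -16798$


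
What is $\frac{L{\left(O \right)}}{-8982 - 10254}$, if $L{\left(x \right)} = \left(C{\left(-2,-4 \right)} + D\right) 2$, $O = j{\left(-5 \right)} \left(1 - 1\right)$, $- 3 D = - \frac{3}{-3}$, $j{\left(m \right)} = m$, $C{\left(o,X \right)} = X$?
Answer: $\frac{13}{28854} \approx 0.00045054$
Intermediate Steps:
$D = - \frac{1}{3}$ ($D = - \frac{\left(-3\right) \frac{1}{-3}}{3} = - \frac{\left(-3\right) \left(- \frac{1}{3}\right)}{3} = \left(- \frac{1}{3}\right) 1 = - \frac{1}{3} \approx -0.33333$)
$O = 0$ ($O = - 5 \left(1 - 1\right) = \left(-5\right) 0 = 0$)
$L{\left(x \right)} = - \frac{26}{3}$ ($L{\left(x \right)} = \left(-4 - \frac{1}{3}\right) 2 = \left(- \frac{13}{3}\right) 2 = - \frac{26}{3}$)
$\frac{L{\left(O \right)}}{-8982 - 10254} = - \frac{26}{3 \left(-8982 - 10254\right)} = - \frac{26}{3 \left(-19236\right)} = \left(- \frac{26}{3}\right) \left(- \frac{1}{19236}\right) = \frac{13}{28854}$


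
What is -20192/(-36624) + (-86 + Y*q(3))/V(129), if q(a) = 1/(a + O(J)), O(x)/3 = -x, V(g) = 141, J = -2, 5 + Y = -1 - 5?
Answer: -65129/968247 ≈ -0.067265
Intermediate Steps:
Y = -11 (Y = -5 + (-1 - 5) = -5 - 6 = -11)
O(x) = -3*x (O(x) = 3*(-x) = -3*x)
q(a) = 1/(6 + a) (q(a) = 1/(a - 3*(-2)) = 1/(a + 6) = 1/(6 + a))
-20192/(-36624) + (-86 + Y*q(3))/V(129) = -20192/(-36624) + (-86 - 11/(6 + 3))/141 = -20192*(-1/36624) + (-86 - 11/9)*(1/141) = 1262/2289 + (-86 - 11*⅑)*(1/141) = 1262/2289 + (-86 - 11/9)*(1/141) = 1262/2289 - 785/9*1/141 = 1262/2289 - 785/1269 = -65129/968247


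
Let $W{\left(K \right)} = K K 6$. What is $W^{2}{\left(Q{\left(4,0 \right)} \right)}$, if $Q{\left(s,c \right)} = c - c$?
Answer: $0$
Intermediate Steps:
$Q{\left(s,c \right)} = 0$
$W{\left(K \right)} = 6 K^{2}$ ($W{\left(K \right)} = K 6 K = 6 K^{2}$)
$W^{2}{\left(Q{\left(4,0 \right)} \right)} = \left(6 \cdot 0^{2}\right)^{2} = \left(6 \cdot 0\right)^{2} = 0^{2} = 0$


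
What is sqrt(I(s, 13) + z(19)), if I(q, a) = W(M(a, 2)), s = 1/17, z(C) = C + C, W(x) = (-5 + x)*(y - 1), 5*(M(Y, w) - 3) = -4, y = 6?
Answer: 2*sqrt(6) ≈ 4.8990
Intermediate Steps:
M(Y, w) = 11/5 (M(Y, w) = 3 + (1/5)*(-4) = 3 - 4/5 = 11/5)
W(x) = -25 + 5*x (W(x) = (-5 + x)*(6 - 1) = (-5 + x)*5 = -25 + 5*x)
z(C) = 2*C
s = 1/17 ≈ 0.058824
I(q, a) = -14 (I(q, a) = -25 + 5*(11/5) = -25 + 11 = -14)
sqrt(I(s, 13) + z(19)) = sqrt(-14 + 2*19) = sqrt(-14 + 38) = sqrt(24) = 2*sqrt(6)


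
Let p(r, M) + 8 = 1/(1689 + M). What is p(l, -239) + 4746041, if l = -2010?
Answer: 6881747851/1450 ≈ 4.7460e+6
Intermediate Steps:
p(r, M) = -8 + 1/(1689 + M)
p(l, -239) + 4746041 = (-13511 - 8*(-239))/(1689 - 239) + 4746041 = (-13511 + 1912)/1450 + 4746041 = (1/1450)*(-11599) + 4746041 = -11599/1450 + 4746041 = 6881747851/1450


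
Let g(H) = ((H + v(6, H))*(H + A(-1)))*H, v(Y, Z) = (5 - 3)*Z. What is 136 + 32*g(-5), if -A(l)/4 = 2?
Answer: -31064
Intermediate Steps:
v(Y, Z) = 2*Z
A(l) = -8 (A(l) = -4*2 = -8)
g(H) = 3*H²*(-8 + H) (g(H) = ((H + 2*H)*(H - 8))*H = ((3*H)*(-8 + H))*H = (3*H*(-8 + H))*H = 3*H²*(-8 + H))
136 + 32*g(-5) = 136 + 32*(3*(-5)²*(-8 - 5)) = 136 + 32*(3*25*(-13)) = 136 + 32*(-975) = 136 - 31200 = -31064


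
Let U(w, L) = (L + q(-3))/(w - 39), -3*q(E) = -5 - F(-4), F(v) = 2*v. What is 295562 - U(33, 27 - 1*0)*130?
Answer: 888376/3 ≈ 2.9613e+5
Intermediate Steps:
q(E) = -1 (q(E) = -(-5 - 2*(-4))/3 = -(-5 - 1*(-8))/3 = -(-5 + 8)/3 = -⅓*3 = -1)
U(w, L) = (-1 + L)/(-39 + w) (U(w, L) = (L - 1)/(w - 39) = (-1 + L)/(-39 + w))
295562 - U(33, 27 - 1*0)*130 = 295562 - (-1 + (27 - 1*0))/(-39 + 33)*130 = 295562 - (-1 + (27 + 0))/(-6)*130 = 295562 - (-(-1 + 27)/6)*130 = 295562 - (-⅙*26)*130 = 295562 - (-13)*130/3 = 295562 - 1*(-1690/3) = 295562 + 1690/3 = 888376/3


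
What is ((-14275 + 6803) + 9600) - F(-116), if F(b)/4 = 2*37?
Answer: 1832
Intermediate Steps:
F(b) = 296 (F(b) = 4*(2*37) = 4*74 = 296)
((-14275 + 6803) + 9600) - F(-116) = ((-14275 + 6803) + 9600) - 1*296 = (-7472 + 9600) - 296 = 2128 - 296 = 1832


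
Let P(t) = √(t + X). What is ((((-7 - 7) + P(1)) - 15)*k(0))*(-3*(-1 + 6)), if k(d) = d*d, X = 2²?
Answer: 0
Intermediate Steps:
X = 4
P(t) = √(4 + t) (P(t) = √(t + 4) = √(4 + t))
k(d) = d²
((((-7 - 7) + P(1)) - 15)*k(0))*(-3*(-1 + 6)) = ((((-7 - 7) + √(4 + 1)) - 15)*0²)*(-3*(-1 + 6)) = (((-14 + √5) - 15)*0)*(-3*5) = ((-29 + √5)*0)*(-15) = 0*(-15) = 0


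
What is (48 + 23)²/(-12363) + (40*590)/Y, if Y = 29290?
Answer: 14411591/36211227 ≈ 0.39799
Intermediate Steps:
(48 + 23)²/(-12363) + (40*590)/Y = (48 + 23)²/(-12363) + (40*590)/29290 = 71²*(-1/12363) + 23600*(1/29290) = 5041*(-1/12363) + 2360/2929 = -5041/12363 + 2360/2929 = 14411591/36211227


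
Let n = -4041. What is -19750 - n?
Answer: -15709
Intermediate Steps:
-19750 - n = -19750 - 1*(-4041) = -19750 + 4041 = -15709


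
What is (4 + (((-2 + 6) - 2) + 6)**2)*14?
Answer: 952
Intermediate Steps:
(4 + (((-2 + 6) - 2) + 6)**2)*14 = (4 + ((4 - 2) + 6)**2)*14 = (4 + (2 + 6)**2)*14 = (4 + 8**2)*14 = (4 + 64)*14 = 68*14 = 952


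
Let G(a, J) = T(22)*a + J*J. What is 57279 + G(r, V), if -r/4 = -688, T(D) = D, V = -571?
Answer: 443864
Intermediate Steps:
r = 2752 (r = -4*(-688) = 2752)
G(a, J) = J**2 + 22*a (G(a, J) = 22*a + J*J = 22*a + J**2 = J**2 + 22*a)
57279 + G(r, V) = 57279 + ((-571)**2 + 22*2752) = 57279 + (326041 + 60544) = 57279 + 386585 = 443864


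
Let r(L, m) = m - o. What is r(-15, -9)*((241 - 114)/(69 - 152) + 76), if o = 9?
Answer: -111258/83 ≈ -1340.5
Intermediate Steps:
r(L, m) = -9 + m (r(L, m) = m - 1*9 = m - 9 = -9 + m)
r(-15, -9)*((241 - 114)/(69 - 152) + 76) = (-9 - 9)*((241 - 114)/(69 - 152) + 76) = -18*(127/(-83) + 76) = -18*(127*(-1/83) + 76) = -18*(-127/83 + 76) = -18*6181/83 = -111258/83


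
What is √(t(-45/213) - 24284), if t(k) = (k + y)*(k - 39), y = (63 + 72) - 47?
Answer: 2*I*√34942079/71 ≈ 166.51*I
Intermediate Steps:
y = 88 (y = 135 - 47 = 88)
t(k) = (-39 + k)*(88 + k) (t(k) = (k + 88)*(k - 39) = (88 + k)*(-39 + k) = (-39 + k)*(88 + k))
√(t(-45/213) - 24284) = √((-3432 + (-45/213)² + 49*(-45/213)) - 24284) = √((-3432 + (-45*1/213)² + 49*(-45*1/213)) - 24284) = √((-3432 + (-15/71)² + 49*(-15/71)) - 24284) = √((-3432 + 225/5041 - 735/71) - 24284) = √(-17352672/5041 - 24284) = √(-139768316/5041) = 2*I*√34942079/71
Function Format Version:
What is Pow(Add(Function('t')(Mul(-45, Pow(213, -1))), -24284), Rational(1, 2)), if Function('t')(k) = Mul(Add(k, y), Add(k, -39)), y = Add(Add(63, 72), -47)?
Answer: Mul(Rational(2, 71), I, Pow(34942079, Rational(1, 2))) ≈ Mul(166.51, I)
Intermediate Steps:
y = 88 (y = Add(135, -47) = 88)
Function('t')(k) = Mul(Add(-39, k), Add(88, k)) (Function('t')(k) = Mul(Add(k, 88), Add(k, -39)) = Mul(Add(88, k), Add(-39, k)) = Mul(Add(-39, k), Add(88, k)))
Pow(Add(Function('t')(Mul(-45, Pow(213, -1))), -24284), Rational(1, 2)) = Pow(Add(Add(-3432, Pow(Mul(-45, Pow(213, -1)), 2), Mul(49, Mul(-45, Pow(213, -1)))), -24284), Rational(1, 2)) = Pow(Add(Add(-3432, Pow(Mul(-45, Rational(1, 213)), 2), Mul(49, Mul(-45, Rational(1, 213)))), -24284), Rational(1, 2)) = Pow(Add(Add(-3432, Pow(Rational(-15, 71), 2), Mul(49, Rational(-15, 71))), -24284), Rational(1, 2)) = Pow(Add(Add(-3432, Rational(225, 5041), Rational(-735, 71)), -24284), Rational(1, 2)) = Pow(Add(Rational(-17352672, 5041), -24284), Rational(1, 2)) = Pow(Rational(-139768316, 5041), Rational(1, 2)) = Mul(Rational(2, 71), I, Pow(34942079, Rational(1, 2)))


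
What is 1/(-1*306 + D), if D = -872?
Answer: -1/1178 ≈ -0.00084890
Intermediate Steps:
1/(-1*306 + D) = 1/(-1*306 - 872) = 1/(-306 - 872) = 1/(-1178) = -1/1178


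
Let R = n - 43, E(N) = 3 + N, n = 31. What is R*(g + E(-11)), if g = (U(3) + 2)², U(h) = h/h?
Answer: -12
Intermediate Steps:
U(h) = 1
g = 9 (g = (1 + 2)² = 3² = 9)
R = -12 (R = 31 - 43 = -12)
R*(g + E(-11)) = -12*(9 + (3 - 11)) = -12*(9 - 8) = -12*1 = -12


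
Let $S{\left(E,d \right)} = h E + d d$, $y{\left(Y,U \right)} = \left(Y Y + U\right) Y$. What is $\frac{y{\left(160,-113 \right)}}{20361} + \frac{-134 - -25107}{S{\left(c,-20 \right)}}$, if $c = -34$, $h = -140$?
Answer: $\frac{217682247}{1061240} \approx 205.12$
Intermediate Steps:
$y{\left(Y,U \right)} = Y \left(U + Y^{2}\right)$ ($y{\left(Y,U \right)} = \left(Y^{2} + U\right) Y = \left(U + Y^{2}\right) Y = Y \left(U + Y^{2}\right)$)
$S{\left(E,d \right)} = d^{2} - 140 E$ ($S{\left(E,d \right)} = - 140 E + d d = - 140 E + d^{2} = d^{2} - 140 E$)
$\frac{y{\left(160,-113 \right)}}{20361} + \frac{-134 - -25107}{S{\left(c,-20 \right)}} = \frac{160 \left(-113 + 160^{2}\right)}{20361} + \frac{-134 - -25107}{\left(-20\right)^{2} - -4760} = 160 \left(-113 + 25600\right) \frac{1}{20361} + \frac{-134 + 25107}{400 + 4760} = 160 \cdot 25487 \cdot \frac{1}{20361} + \frac{24973}{5160} = 4077920 \cdot \frac{1}{20361} + 24973 \cdot \frac{1}{5160} = \frac{370720}{1851} + \frac{24973}{5160} = \frac{217682247}{1061240}$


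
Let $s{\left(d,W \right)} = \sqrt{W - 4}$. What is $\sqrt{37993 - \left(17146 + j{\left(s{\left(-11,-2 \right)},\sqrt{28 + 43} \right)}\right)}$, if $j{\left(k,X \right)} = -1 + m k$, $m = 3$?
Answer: $\sqrt{20848 - 3 i \sqrt{6}} \approx 144.39 - 0.025 i$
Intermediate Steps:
$s{\left(d,W \right)} = \sqrt{-4 + W}$
$j{\left(k,X \right)} = -1 + 3 k$
$\sqrt{37993 - \left(17146 + j{\left(s{\left(-11,-2 \right)},\sqrt{28 + 43} \right)}\right)} = \sqrt{37993 - \left(17145 + 3 \sqrt{-4 - 2}\right)} = \sqrt{37993 - \left(17145 + 3 i \sqrt{6}\right)} = \sqrt{20848 - 3 i \sqrt{6}}$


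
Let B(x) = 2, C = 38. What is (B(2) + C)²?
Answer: 1600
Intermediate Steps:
(B(2) + C)² = (2 + 38)² = 40² = 1600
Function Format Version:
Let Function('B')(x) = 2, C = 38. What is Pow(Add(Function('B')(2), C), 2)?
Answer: 1600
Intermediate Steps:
Pow(Add(Function('B')(2), C), 2) = Pow(Add(2, 38), 2) = Pow(40, 2) = 1600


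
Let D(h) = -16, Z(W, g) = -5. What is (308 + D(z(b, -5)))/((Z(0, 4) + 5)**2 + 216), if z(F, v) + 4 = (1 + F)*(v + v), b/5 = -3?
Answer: 73/54 ≈ 1.3519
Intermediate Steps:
b = -15 (b = 5*(-3) = -15)
z(F, v) = -4 + 2*v*(1 + F) (z(F, v) = -4 + (1 + F)*(v + v) = -4 + (1 + F)*(2*v) = -4 + 2*v*(1 + F))
(308 + D(z(b, -5)))/((Z(0, 4) + 5)**2 + 216) = (308 - 16)/((-5 + 5)**2 + 216) = 292/(0**2 + 216) = 292/(0 + 216) = 292/216 = 292*(1/216) = 73/54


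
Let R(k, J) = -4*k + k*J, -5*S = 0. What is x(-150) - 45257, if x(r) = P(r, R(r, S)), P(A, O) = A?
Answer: -45407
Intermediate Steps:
S = 0 (S = -⅕*0 = 0)
R(k, J) = -4*k + J*k
x(r) = r
x(-150) - 45257 = -150 - 45257 = -45407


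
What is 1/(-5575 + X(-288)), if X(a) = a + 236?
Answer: -1/5627 ≈ -0.00017771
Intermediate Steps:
X(a) = 236 + a
1/(-5575 + X(-288)) = 1/(-5575 + (236 - 288)) = 1/(-5575 - 52) = 1/(-5627) = -1/5627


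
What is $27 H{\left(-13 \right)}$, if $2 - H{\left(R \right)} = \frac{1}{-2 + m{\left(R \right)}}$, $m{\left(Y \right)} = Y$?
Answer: $\frac{279}{5} \approx 55.8$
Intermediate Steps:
$H{\left(R \right)} = 2 - \frac{1}{-2 + R}$
$27 H{\left(-13 \right)} = 27 \frac{-5 + 2 \left(-13\right)}{-2 - 13} = 27 \frac{-5 - 26}{-15} = 27 \left(\left(- \frac{1}{15}\right) \left(-31\right)\right) = 27 \cdot \frac{31}{15} = \frac{279}{5}$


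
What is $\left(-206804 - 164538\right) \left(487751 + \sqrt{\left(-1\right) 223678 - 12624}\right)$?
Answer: $-181122431842 - 371342 i \sqrt{236302} \approx -1.8112 \cdot 10^{11} - 1.8051 \cdot 10^{8} i$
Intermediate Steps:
$\left(-206804 - 164538\right) \left(487751 + \sqrt{\left(-1\right) 223678 - 12624}\right) = - 371342 \left(487751 + \sqrt{-223678 - 12624}\right) = - 371342 \left(487751 + \sqrt{-236302}\right) = - 371342 \left(487751 + i \sqrt{236302}\right) = -181122431842 - 371342 i \sqrt{236302}$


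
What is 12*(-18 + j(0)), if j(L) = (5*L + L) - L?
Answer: -216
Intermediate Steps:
j(L) = 5*L (j(L) = 6*L - L = 5*L)
12*(-18 + j(0)) = 12*(-18 + 5*0) = 12*(-18 + 0) = 12*(-18) = -216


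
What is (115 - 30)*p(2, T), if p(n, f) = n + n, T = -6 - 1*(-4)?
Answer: 340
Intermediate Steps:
T = -2 (T = -6 + 4 = -2)
p(n, f) = 2*n
(115 - 30)*p(2, T) = (115 - 30)*(2*2) = 85*4 = 340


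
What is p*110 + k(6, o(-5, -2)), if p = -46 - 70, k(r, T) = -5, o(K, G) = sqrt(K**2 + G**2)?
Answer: -12765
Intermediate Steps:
o(K, G) = sqrt(G**2 + K**2)
p = -116
p*110 + k(6, o(-5, -2)) = -116*110 - 5 = -12760 - 5 = -12765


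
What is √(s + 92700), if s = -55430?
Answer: √37270 ≈ 193.05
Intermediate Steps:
√(s + 92700) = √(-55430 + 92700) = √37270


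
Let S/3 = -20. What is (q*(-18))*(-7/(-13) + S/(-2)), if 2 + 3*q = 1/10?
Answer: 22629/65 ≈ 348.14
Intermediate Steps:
S = -60 (S = 3*(-20) = -60)
q = -19/30 (q = -2/3 + (1/3)/10 = -2/3 + (1/3)*(1/10) = -2/3 + 1/30 = -19/30 ≈ -0.63333)
(q*(-18))*(-7/(-13) + S/(-2)) = (-19/30*(-18))*(-7/(-13) - 60/(-2)) = 57*(-7*(-1/13) - 60*(-1/2))/5 = 57*(7/13 + 30)/5 = (57/5)*(397/13) = 22629/65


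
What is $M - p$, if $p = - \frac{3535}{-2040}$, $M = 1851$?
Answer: $\frac{754501}{408} \approx 1849.3$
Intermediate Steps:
$p = \frac{707}{408}$ ($p = \left(-3535\right) \left(- \frac{1}{2040}\right) = \frac{707}{408} \approx 1.7328$)
$M - p = 1851 - \frac{707}{408} = \frac{754501}{408}$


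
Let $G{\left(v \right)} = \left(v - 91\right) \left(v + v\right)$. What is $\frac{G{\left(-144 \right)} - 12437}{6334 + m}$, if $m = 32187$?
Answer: $\frac{55243}{38521} \approx 1.4341$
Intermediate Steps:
$G{\left(v \right)} = 2 v \left(-91 + v\right)$ ($G{\left(v \right)} = \left(-91 + v\right) 2 v = 2 v \left(-91 + v\right)$)
$\frac{G{\left(-144 \right)} - 12437}{6334 + m} = \frac{2 \left(-144\right) \left(-91 - 144\right) - 12437}{6334 + 32187} = \frac{2 \left(-144\right) \left(-235\right) - 12437}{38521} = \left(67680 - 12437\right) \frac{1}{38521} = 55243 \cdot \frac{1}{38521} = \frac{55243}{38521}$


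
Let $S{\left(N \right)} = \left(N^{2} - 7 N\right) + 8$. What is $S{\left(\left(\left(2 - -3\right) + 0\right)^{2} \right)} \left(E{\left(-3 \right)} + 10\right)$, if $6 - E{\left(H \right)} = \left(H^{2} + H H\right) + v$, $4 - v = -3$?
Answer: $-4122$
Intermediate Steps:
$v = 7$ ($v = 4 - -3 = 4 + 3 = 7$)
$E{\left(H \right)} = -1 - 2 H^{2}$ ($E{\left(H \right)} = 6 - \left(\left(H^{2} + H H\right) + 7\right) = 6 - \left(\left(H^{2} + H^{2}\right) + 7\right) = 6 - \left(2 H^{2} + 7\right) = 6 - \left(7 + 2 H^{2}\right) = -1 - 2 H^{2}$)
$S{\left(N \right)} = 8 + N^{2} - 7 N$
$S{\left(\left(\left(2 - -3\right) + 0\right)^{2} \right)} \left(E{\left(-3 \right)} + 10\right) = \left(8 + \left(\left(\left(2 - -3\right) + 0\right)^{2}\right)^{2} - 7 \left(\left(2 - -3\right) + 0\right)^{2}\right) \left(\left(-1 - 2 \left(-3\right)^{2}\right) + 10\right) = \left(8 + \left(\left(\left(2 + 3\right) + 0\right)^{2}\right)^{2} - 7 \left(\left(2 + 3\right) + 0\right)^{2}\right) \left(\left(-1 - 18\right) + 10\right) = \left(8 + \left(\left(5 + 0\right)^{2}\right)^{2} - 7 \left(5 + 0\right)^{2}\right) \left(\left(-1 - 18\right) + 10\right) = \left(8 + \left(5^{2}\right)^{2} - 7 \cdot 5^{2}\right) \left(-19 + 10\right) = \left(8 + 25^{2} - 175\right) \left(-9\right) = \left(8 + 625 - 175\right) \left(-9\right) = 458 \left(-9\right) = -4122$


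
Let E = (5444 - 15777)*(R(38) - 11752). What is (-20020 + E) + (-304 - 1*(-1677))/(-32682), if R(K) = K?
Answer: 3955199888671/32682 ≈ 1.2102e+8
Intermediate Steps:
E = 121040762 (E = (5444 - 15777)*(38 - 11752) = -10333*(-11714) = 121040762)
(-20020 + E) + (-304 - 1*(-1677))/(-32682) = (-20020 + 121040762) + (-304 - 1*(-1677))/(-32682) = 121020742 + (-304 + 1677)*(-1/32682) = 121020742 + 1373*(-1/32682) = 121020742 - 1373/32682 = 3955199888671/32682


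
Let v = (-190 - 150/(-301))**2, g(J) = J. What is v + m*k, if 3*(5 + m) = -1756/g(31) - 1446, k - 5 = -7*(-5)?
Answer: 132081018920/8425893 ≈ 15676.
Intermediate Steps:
k = 40 (k = 5 - 7*(-5) = 5 + 35 = 40)
m = -47047/93 (m = -5 + (-1756/31 - 1446)/3 = -5 + (1/3)*(-46582/31) = -5 - 46582/93 = -47047/93 ≈ -505.88)
v = 3253561600/90601 (v = (-190 - 150*(-1/301))**2 = (-190 + 150/301)**2 = (-57040/301)**2 = 3253561600/90601 ≈ 35911.)
v + m*k = 3253561600/90601 - 47047/93*40 = 3253561600/90601 - 1881880/93 = 132081018920/8425893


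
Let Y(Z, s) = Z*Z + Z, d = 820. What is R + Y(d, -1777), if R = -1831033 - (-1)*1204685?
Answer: 46872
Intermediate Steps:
Y(Z, s) = Z + Z**2 (Y(Z, s) = Z**2 + Z = Z + Z**2)
R = -626348 (R = -1831033 - 1*(-1204685) = -1831033 + 1204685 = -626348)
R + Y(d, -1777) = -626348 + 820*(1 + 820) = -626348 + 820*821 = -626348 + 673220 = 46872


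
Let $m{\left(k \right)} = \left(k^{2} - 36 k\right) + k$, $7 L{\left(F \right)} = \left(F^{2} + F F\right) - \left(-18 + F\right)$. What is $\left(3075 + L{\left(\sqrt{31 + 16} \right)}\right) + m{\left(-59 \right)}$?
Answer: $8637 - \frac{\sqrt{47}}{7} \approx 8636.0$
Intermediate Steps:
$L{\left(F \right)} = \frac{18}{7} - \frac{F}{7} + \frac{2 F^{2}}{7}$ ($L{\left(F \right)} = \frac{\left(F^{2} + F F\right) - \left(-18 + F\right)}{7} = \frac{\left(F^{2} + F^{2}\right) - \left(-18 + F\right)}{7} = \frac{2 F^{2} - \left(-18 + F\right)}{7} = \frac{18 - F + 2 F^{2}}{7} = \frac{18}{7} - \frac{F}{7} + \frac{2 F^{2}}{7}$)
$m{\left(k \right)} = k^{2} - 35 k$
$\left(3075 + L{\left(\sqrt{31 + 16} \right)}\right) + m{\left(-59 \right)} = \left(3075 + \left(\frac{18}{7} - \frac{\sqrt{31 + 16}}{7} + \frac{2 \left(\sqrt{31 + 16}\right)^{2}}{7}\right)\right) - 59 \left(-35 - 59\right) = \left(3075 + \left(\frac{18}{7} - \frac{\sqrt{47}}{7} + \frac{2 \left(\sqrt{47}\right)^{2}}{7}\right)\right) - -5546 = \left(3075 + \left(\frac{18}{7} - \frac{\sqrt{47}}{7} + \frac{2}{7} \cdot 47\right)\right) + 5546 = \left(3075 + \left(\frac{18}{7} - \frac{\sqrt{47}}{7} + \frac{94}{7}\right)\right) + 5546 = \left(3075 + \left(16 - \frac{\sqrt{47}}{7}\right)\right) + 5546 = \left(3091 - \frac{\sqrt{47}}{7}\right) + 5546 = 8637 - \frac{\sqrt{47}}{7}$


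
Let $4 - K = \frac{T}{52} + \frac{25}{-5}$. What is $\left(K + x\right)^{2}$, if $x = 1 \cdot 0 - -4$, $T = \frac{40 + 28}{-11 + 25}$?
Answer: $\frac{5517801}{33124} \approx 166.58$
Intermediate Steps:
$T = \frac{34}{7}$ ($T = \frac{68}{14} = 68 \cdot \frac{1}{14} = \frac{34}{7} \approx 4.8571$)
$x = 4$ ($x = 0 + 4 = 4$)
$K = \frac{1621}{182}$ ($K = 4 - \left(\frac{34}{7 \cdot 52} + \frac{25}{-5}\right) = 4 - \left(\frac{34}{7} \cdot \frac{1}{52} + 25 \left(- \frac{1}{5}\right)\right) = 4 - \left(\frac{17}{182} - 5\right) = 4 - - \frac{893}{182} = 4 + \frac{893}{182} = \frac{1621}{182} \approx 8.9066$)
$\left(K + x\right)^{2} = \left(\frac{1621}{182} + 4\right)^{2} = \left(\frac{2349}{182}\right)^{2} = \frac{5517801}{33124}$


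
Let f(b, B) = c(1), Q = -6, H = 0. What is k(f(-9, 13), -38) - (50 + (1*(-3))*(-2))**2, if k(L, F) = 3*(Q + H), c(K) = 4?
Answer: -3154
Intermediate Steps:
f(b, B) = 4
k(L, F) = -18 (k(L, F) = 3*(-6 + 0) = 3*(-6) = -18)
k(f(-9, 13), -38) - (50 + (1*(-3))*(-2))**2 = -18 - (50 + (1*(-3))*(-2))**2 = -18 - (50 - 3*(-2))**2 = -18 - (50 + 6)**2 = -18 - 1*56**2 = -18 - 1*3136 = -18 - 3136 = -3154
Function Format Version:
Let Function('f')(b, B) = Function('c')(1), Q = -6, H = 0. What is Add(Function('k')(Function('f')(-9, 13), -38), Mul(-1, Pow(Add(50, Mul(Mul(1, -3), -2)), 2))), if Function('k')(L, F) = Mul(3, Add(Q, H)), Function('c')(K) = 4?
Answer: -3154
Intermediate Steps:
Function('f')(b, B) = 4
Function('k')(L, F) = -18 (Function('k')(L, F) = Mul(3, Add(-6, 0)) = Mul(3, -6) = -18)
Add(Function('k')(Function('f')(-9, 13), -38), Mul(-1, Pow(Add(50, Mul(Mul(1, -3), -2)), 2))) = Add(-18, Mul(-1, Pow(Add(50, Mul(Mul(1, -3), -2)), 2))) = Add(-18, Mul(-1, Pow(Add(50, Mul(-3, -2)), 2))) = Add(-18, Mul(-1, Pow(Add(50, 6), 2))) = Add(-18, Mul(-1, Pow(56, 2))) = Add(-18, Mul(-1, 3136)) = Add(-18, -3136) = -3154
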